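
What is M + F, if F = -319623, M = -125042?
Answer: -444665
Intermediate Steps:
M + F = -125042 - 319623 = -444665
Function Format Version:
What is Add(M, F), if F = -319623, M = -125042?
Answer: -444665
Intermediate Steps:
Add(M, F) = Add(-125042, -319623) = -444665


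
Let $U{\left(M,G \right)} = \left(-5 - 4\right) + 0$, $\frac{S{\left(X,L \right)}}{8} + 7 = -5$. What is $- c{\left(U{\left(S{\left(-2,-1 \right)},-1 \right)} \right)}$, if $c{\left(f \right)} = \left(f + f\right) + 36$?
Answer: $-18$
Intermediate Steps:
$S{\left(X,L \right)} = -96$ ($S{\left(X,L \right)} = -56 + 8 \left(-5\right) = -56 - 40 = -96$)
$U{\left(M,G \right)} = -9$ ($U{\left(M,G \right)} = -9 + 0 = -9$)
$c{\left(f \right)} = 36 + 2 f$ ($c{\left(f \right)} = 2 f + 36 = 36 + 2 f$)
$- c{\left(U{\left(S{\left(-2,-1 \right)},-1 \right)} \right)} = - (36 + 2 \left(-9\right)) = - (36 - 18) = \left(-1\right) 18 = -18$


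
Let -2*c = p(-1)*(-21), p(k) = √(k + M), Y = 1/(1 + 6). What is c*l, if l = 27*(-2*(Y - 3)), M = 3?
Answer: 1620*√2 ≈ 2291.0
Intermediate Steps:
Y = ⅐ (Y = 1/7 = ⅐ ≈ 0.14286)
p(k) = √(3 + k) (p(k) = √(k + 3) = √(3 + k))
l = 1080/7 (l = 27*(-2*(⅐ - 3)) = 27*(-2*(-20/7)) = 27*(40/7) = 1080/7 ≈ 154.29)
c = 21*√2/2 (c = -√(3 - 1)*(-21)/2 = -√2*(-21)/2 = -(-21)*√2/2 = 21*√2/2 ≈ 14.849)
c*l = (21*√2/2)*(1080/7) = 1620*√2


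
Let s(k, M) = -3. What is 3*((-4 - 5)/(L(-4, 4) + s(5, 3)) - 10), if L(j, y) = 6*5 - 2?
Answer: -777/25 ≈ -31.080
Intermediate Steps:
L(j, y) = 28 (L(j, y) = 30 - 2 = 28)
3*((-4 - 5)/(L(-4, 4) + s(5, 3)) - 10) = 3*((-4 - 5)/(28 - 3) - 10) = 3*(-9/25 - 10) = 3*(-259/25) = -777/25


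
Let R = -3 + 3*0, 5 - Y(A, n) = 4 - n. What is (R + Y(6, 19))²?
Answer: 289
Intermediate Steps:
Y(A, n) = 1 + n (Y(A, n) = 5 - (4 - n) = 5 + (-4 + n) = 1 + n)
R = -3 (R = -3 + 0 = -3)
(R + Y(6, 19))² = (-3 + (1 + 19))² = (-3 + 20)² = 17² = 289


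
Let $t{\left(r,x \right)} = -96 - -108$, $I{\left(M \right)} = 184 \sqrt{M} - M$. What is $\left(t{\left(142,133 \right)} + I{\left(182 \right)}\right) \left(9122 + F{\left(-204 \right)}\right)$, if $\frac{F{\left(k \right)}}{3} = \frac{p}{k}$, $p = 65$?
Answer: $- \frac{3101155}{2} + \frac{28530626 \sqrt{182}}{17} \approx 2.1091 \cdot 10^{7}$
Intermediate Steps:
$I{\left(M \right)} = - M + 184 \sqrt{M}$
$t{\left(r,x \right)} = 12$ ($t{\left(r,x \right)} = -96 + 108 = 12$)
$F{\left(k \right)} = \frac{195}{k}$ ($F{\left(k \right)} = 3 \frac{65}{k} = \frac{195}{k}$)
$\left(t{\left(142,133 \right)} + I{\left(182 \right)}\right) \left(9122 + F{\left(-204 \right)}\right) = \left(12 + \left(\left(-1\right) 182 + 184 \sqrt{182}\right)\right) \left(9122 + \frac{195}{-204}\right) = \left(12 - \left(182 - 184 \sqrt{182}\right)\right) \left(9122 + 195 \left(- \frac{1}{204}\right)\right) = \left(-170 + 184 \sqrt{182}\right) \left(9122 - \frac{65}{68}\right) = \left(-170 + 184 \sqrt{182}\right) \frac{620231}{68} = - \frac{3101155}{2} + \frac{28530626 \sqrt{182}}{17}$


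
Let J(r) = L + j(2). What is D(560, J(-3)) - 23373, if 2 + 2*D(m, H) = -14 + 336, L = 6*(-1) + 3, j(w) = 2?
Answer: -23213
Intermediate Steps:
L = -3 (L = -6 + 3 = -3)
J(r) = -1 (J(r) = -3 + 2 = -1)
D(m, H) = 160 (D(m, H) = -1 + (-14 + 336)/2 = -1 + (½)*322 = -1 + 161 = 160)
D(560, J(-3)) - 23373 = 160 - 23373 = -23213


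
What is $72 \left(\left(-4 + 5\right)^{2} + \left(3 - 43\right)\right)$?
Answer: $-2808$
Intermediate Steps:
$72 \left(\left(-4 + 5\right)^{2} + \left(3 - 43\right)\right) = 72 \left(1^{2} - 40\right) = 72 \left(1 - 40\right) = 72 \left(-39\right) = -2808$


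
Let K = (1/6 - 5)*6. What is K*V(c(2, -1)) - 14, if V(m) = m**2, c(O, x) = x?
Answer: -43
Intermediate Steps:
K = -29 (K = (1*(1/6) - 5)*6 = (1/6 - 5)*6 = -29/6*6 = -29)
K*V(c(2, -1)) - 14 = -29*(-1)**2 - 14 = -29*1 - 14 = -29 - 14 = -43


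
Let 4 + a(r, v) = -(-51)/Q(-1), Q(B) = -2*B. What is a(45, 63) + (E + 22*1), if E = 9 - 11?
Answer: 83/2 ≈ 41.500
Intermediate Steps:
E = -2
a(r, v) = 43/2 (a(r, v) = -4 - (-51)/((-2*(-1))) = -4 - (-51)/2 = -4 - 1*(-51/2) = -4 + 51/2 = 43/2)
a(45, 63) + (E + 22*1) = 43/2 + (-2 + 22*1) = 43/2 + (-2 + 22) = 43/2 + 20 = 83/2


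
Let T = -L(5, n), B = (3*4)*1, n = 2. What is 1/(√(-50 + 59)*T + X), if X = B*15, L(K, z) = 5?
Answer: 1/165 ≈ 0.0060606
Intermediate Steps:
B = 12 (B = 12*1 = 12)
T = -5 (T = -1*5 = -5)
X = 180 (X = 12*15 = 180)
1/(√(-50 + 59)*T + X) = 1/(√(-50 + 59)*(-5) + 180) = 1/(√9*(-5) + 180) = 1/(3*(-5) + 180) = 1/(-15 + 180) = 1/165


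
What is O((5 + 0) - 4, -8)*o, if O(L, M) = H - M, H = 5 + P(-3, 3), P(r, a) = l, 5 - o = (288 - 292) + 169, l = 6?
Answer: -3040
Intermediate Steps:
o = -160 (o = 5 - ((288 - 292) + 169) = 5 - (-4 + 169) = 5 - 1*165 = 5 - 165 = -160)
P(r, a) = 6
H = 11 (H = 5 + 6 = 11)
O(L, M) = 11 - M
O((5 + 0) - 4, -8)*o = (11 - 1*(-8))*(-160) = (11 + 8)*(-160) = 19*(-160) = -3040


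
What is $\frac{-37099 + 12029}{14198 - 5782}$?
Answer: $- \frac{12535}{4208} \approx -2.9789$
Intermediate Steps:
$\frac{-37099 + 12029}{14198 - 5782} = - \frac{25070}{8416} = \left(-25070\right) \frac{1}{8416} = - \frac{12535}{4208}$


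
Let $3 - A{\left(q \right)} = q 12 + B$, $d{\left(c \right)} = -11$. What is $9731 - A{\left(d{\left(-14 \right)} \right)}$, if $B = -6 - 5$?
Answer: $9585$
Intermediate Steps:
$B = -11$
$A{\left(q \right)} = 14 - 12 q$ ($A{\left(q \right)} = 3 - \left(q 12 - 11\right) = 3 - \left(12 q - 11\right) = 3 - \left(-11 + 12 q\right) = 14 - 12 q$)
$9731 - A{\left(d{\left(-14 \right)} \right)} = 9731 - \left(14 - -132\right) = 9731 - \left(14 + 132\right) = 9731 - 146 = 9585$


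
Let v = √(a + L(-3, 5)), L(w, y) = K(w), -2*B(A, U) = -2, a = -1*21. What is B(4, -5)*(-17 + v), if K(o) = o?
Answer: -17 + 2*I*√6 ≈ -17.0 + 4.899*I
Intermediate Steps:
a = -21
B(A, U) = 1 (B(A, U) = -½*(-2) = 1)
L(w, y) = w
v = 2*I*√6 (v = √(-21 - 3) = √(-24) = 2*I*√6 ≈ 4.899*I)
B(4, -5)*(-17 + v) = 1*(-17 + 2*I*√6) = -17 + 2*I*√6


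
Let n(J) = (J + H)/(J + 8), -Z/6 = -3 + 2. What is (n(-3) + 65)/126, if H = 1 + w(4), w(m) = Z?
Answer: 47/90 ≈ 0.52222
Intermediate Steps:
Z = 6 (Z = -6*(-3 + 2) = -6*(-1) = 6)
w(m) = 6
H = 7 (H = 1 + 6 = 7)
n(J) = (7 + J)/(8 + J) (n(J) = (J + 7)/(J + 8) = (7 + J)/(8 + J))
(n(-3) + 65)/126 = ((7 - 3)/(8 - 3) + 65)/126 = (4/5 + 65)/126 = (1/126)*(329/5) = 47/90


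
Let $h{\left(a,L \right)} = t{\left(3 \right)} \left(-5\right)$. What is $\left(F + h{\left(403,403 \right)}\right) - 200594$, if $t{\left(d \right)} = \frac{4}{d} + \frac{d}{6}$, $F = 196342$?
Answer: $- \frac{25567}{6} \approx -4261.2$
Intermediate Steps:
$t{\left(d \right)} = \frac{4}{d} + \frac{d}{6}$ ($t{\left(d \right)} = \frac{4}{d} + d \frac{1}{6} = \frac{4}{d} + \frac{d}{6}$)
$h{\left(a,L \right)} = - \frac{55}{6}$ ($h{\left(a,L \right)} = \left(\frac{4}{3} + \frac{1}{6} \cdot 3\right) \left(-5\right) = \left(4 \cdot \frac{1}{3} + \frac{1}{2}\right) \left(-5\right) = \left(\frac{4}{3} + \frac{1}{2}\right) \left(-5\right) = \frac{11}{6} \left(-5\right) = - \frac{55}{6}$)
$\left(F + h{\left(403,403 \right)}\right) - 200594 = \left(196342 - \frac{55}{6}\right) - 200594 = \frac{1177997}{6} - 200594 = - \frac{25567}{6}$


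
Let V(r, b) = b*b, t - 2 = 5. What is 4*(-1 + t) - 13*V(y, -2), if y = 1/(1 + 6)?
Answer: -28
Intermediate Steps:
t = 7 (t = 2 + 5 = 7)
y = ⅐ (y = 1/7 = ⅐ ≈ 0.14286)
V(r, b) = b²
4*(-1 + t) - 13*V(y, -2) = 4*(-1 + 7) - 13*(-2)² = 4*6 - 13*4 = 24 - 52 = -28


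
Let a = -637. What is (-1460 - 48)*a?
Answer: 960596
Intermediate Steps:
(-1460 - 48)*a = (-1460 - 48)*(-637) = -1508*(-637) = 960596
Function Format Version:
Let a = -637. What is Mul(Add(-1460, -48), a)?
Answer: 960596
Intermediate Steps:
Mul(Add(-1460, -48), a) = Mul(Add(-1460, -48), -637) = Mul(-1508, -637) = 960596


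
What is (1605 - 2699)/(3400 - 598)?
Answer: -547/1401 ≈ -0.39044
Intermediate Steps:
(1605 - 2699)/(3400 - 598) = -1094/2802 = -1094*1/2802 = -547/1401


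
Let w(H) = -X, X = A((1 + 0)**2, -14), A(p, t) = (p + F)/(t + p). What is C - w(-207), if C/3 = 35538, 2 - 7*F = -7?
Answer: 9701858/91 ≈ 1.0661e+5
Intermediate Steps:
F = 9/7 (F = 2/7 - 1/7*(-7) = 2/7 + 1 = 9/7 ≈ 1.2857)
C = 106614 (C = 3*35538 = 106614)
A(p, t) = (9/7 + p)/(p + t) (A(p, t) = (p + 9/7)/(t + p) = (9/7 + p)/(p + t))
X = -16/91 (X = (9/7 + (1 + 0)**2)/((1 + 0)**2 - 14) = (9/7 + 1**2)/(1**2 - 14) = (9/7 + 1)/(1 - 14) = (16/7)/(-13) = -1/13*16/7 = -16/91 ≈ -0.17582)
w(H) = 16/91 (w(H) = -1*(-16/91) = 16/91)
C - w(-207) = 106614 - 1*16/91 = 106614 - 16/91 = 9701858/91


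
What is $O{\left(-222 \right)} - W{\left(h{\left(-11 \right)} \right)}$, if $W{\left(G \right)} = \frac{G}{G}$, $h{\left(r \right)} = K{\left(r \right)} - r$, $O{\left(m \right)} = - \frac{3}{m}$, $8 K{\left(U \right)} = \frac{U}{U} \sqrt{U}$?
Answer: $- \frac{73}{74} \approx -0.98649$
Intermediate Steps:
$K{\left(U \right)} = \frac{\sqrt{U}}{8}$ ($K{\left(U \right)} = \frac{\frac{U}{U} \sqrt{U}}{8} = \frac{1 \sqrt{U}}{8} = \frac{\sqrt{U}}{8}$)
$h{\left(r \right)} = - r + \frac{\sqrt{r}}{8}$ ($h{\left(r \right)} = \frac{\sqrt{r}}{8} - r = - r + \frac{\sqrt{r}}{8}$)
$W{\left(G \right)} = 1$
$O{\left(-222 \right)} - W{\left(h{\left(-11 \right)} \right)} = - \frac{3}{-222} - 1 = \left(-3\right) \left(- \frac{1}{222}\right) - 1 = \frac{1}{74} - 1 = - \frac{73}{74}$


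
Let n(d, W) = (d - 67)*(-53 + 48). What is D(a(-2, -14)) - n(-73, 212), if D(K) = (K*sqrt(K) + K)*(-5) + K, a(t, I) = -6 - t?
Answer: -684 + 40*I ≈ -684.0 + 40.0*I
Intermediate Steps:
n(d, W) = 335 - 5*d (n(d, W) = (-67 + d)*(-5) = 335 - 5*d)
D(K) = -5*K**(3/2) - 4*K (D(K) = (K**(3/2) + K)*(-5) + K = (K + K**(3/2))*(-5) + K = (-5*K - 5*K**(3/2)) + K = -5*K**(3/2) - 4*K)
D(a(-2, -14)) - n(-73, 212) = (-5*(-6 - 1*(-2))**(3/2) - 4*(-6 - 1*(-2))) - (335 - 5*(-73)) = (-5*(-6 + 2)**(3/2) - 4*(-6 + 2)) - (335 + 365) = (-(-40)*I - 4*(-4)) - 1*700 = (-(-40)*I + 16) - 700 = (40*I + 16) - 700 = (16 + 40*I) - 700 = -684 + 40*I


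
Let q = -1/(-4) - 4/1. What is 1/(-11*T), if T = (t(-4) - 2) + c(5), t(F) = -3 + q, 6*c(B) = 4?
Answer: 12/1067 ≈ 0.011246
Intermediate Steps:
q = -15/4 (q = -1*(-1/4) - 4*1 = 1/4 - 4 = -15/4 ≈ -3.7500)
c(B) = 2/3 (c(B) = (1/6)*4 = 2/3)
t(F) = -27/4 (t(F) = -3 - 15/4 = -27/4)
T = -97/12 (T = (-27/4 - 2) + 2/3 = -35/4 + 2/3 = -97/12 ≈ -8.0833)
1/(-11*T) = 1/(-11*(-97/12)) = 1/(1067/12) = 12/1067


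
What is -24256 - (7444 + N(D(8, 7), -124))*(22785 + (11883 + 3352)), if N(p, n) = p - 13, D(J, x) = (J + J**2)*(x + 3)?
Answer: -309925276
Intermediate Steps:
D(J, x) = (3 + x)*(J + J**2) (D(J, x) = (J + J**2)*(3 + x) = (3 + x)*(J + J**2))
N(p, n) = -13 + p
-24256 - (7444 + N(D(8, 7), -124))*(22785 + (11883 + 3352)) = -24256 - (7444 + (-13 + 8*(3 + 7 + 3*8 + 8*7)))*(22785 + (11883 + 3352)) = -24256 - (7444 + (-13 + 8*(3 + 7 + 24 + 56)))*(22785 + 15235) = -24256 - (7444 + (-13 + 8*90))*38020 = -24256 - (7444 + (-13 + 720))*38020 = -24256 - (7444 + 707)*38020 = -24256 - 8151*38020 = -24256 - 1*309901020 = -24256 - 309901020 = -309925276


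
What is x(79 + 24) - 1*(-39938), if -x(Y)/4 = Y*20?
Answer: 31698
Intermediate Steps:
x(Y) = -80*Y (x(Y) = -4*Y*20 = -80*Y)
x(79 + 24) - 1*(-39938) = -80*(79 + 24) - 1*(-39938) = -80*103 + 39938 = -8240 + 39938 = 31698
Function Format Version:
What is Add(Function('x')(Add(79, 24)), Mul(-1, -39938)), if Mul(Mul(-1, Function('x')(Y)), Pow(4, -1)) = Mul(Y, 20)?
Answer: 31698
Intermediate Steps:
Function('x')(Y) = Mul(-80, Y) (Function('x')(Y) = Mul(-4, Mul(Y, 20)) = Mul(-4, Mul(20, Y)) = Mul(-80, Y))
Add(Function('x')(Add(79, 24)), Mul(-1, -39938)) = Add(Mul(-80, Add(79, 24)), Mul(-1, -39938)) = Add(Mul(-80, 103), 39938) = Add(-8240, 39938) = 31698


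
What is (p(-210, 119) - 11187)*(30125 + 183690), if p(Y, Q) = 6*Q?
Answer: -2239284495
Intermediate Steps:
(p(-210, 119) - 11187)*(30125 + 183690) = (6*119 - 11187)*(30125 + 183690) = (714 - 11187)*213815 = -10473*213815 = -2239284495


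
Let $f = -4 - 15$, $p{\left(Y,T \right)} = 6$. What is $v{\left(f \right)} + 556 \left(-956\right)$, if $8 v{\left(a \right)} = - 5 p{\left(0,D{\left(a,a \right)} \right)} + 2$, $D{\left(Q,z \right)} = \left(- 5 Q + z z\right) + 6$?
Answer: $- \frac{1063079}{2} \approx -5.3154 \cdot 10^{5}$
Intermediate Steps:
$D{\left(Q,z \right)} = 6 + z^{2} - 5 Q$ ($D{\left(Q,z \right)} = \left(- 5 Q + z^{2}\right) + 6 = \left(z^{2} - 5 Q\right) + 6 = 6 + z^{2} - 5 Q$)
$f = -19$
$v{\left(a \right)} = - \frac{7}{2}$ ($v{\left(a \right)} = \frac{\left(-5\right) 6 + 2}{8} = \frac{-30 + 2}{8} = \frac{1}{8} \left(-28\right) = - \frac{7}{2}$)
$v{\left(f \right)} + 556 \left(-956\right) = - \frac{7}{2} + 556 \left(-956\right) = - \frac{7}{2} - 531536 = - \frac{1063079}{2}$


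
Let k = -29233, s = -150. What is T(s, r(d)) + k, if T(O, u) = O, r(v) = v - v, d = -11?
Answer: -29383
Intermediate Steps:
r(v) = 0
T(s, r(d)) + k = -150 - 29233 = -29383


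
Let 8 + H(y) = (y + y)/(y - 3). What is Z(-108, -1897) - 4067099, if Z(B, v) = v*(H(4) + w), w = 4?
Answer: -4074687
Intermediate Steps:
H(y) = -8 + 2*y/(-3 + y) (H(y) = -8 + (y + y)/(y - 3) = -8 + (2*y)/(-3 + y) = -8 + 2*y/(-3 + y))
Z(B, v) = 4*v (Z(B, v) = v*(6*(4 - 1*4)/(-3 + 4) + 4) = v*(6*(4 - 4)/1 + 4) = v*(6*1*0 + 4) = v*(0 + 4) = v*4 = 4*v)
Z(-108, -1897) - 4067099 = 4*(-1897) - 4067099 = -7588 - 4067099 = -4074687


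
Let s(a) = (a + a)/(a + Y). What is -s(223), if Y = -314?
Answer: 446/91 ≈ 4.9011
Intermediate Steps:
s(a) = 2*a/(-314 + a) (s(a) = (a + a)/(a - 314) = (2*a)/(-314 + a) = 2*a/(-314 + a))
-s(223) = -2*223/(-314 + 223) = -2*223/(-91) = -2*223*(-1)/91 = -1*(-446/91) = 446/91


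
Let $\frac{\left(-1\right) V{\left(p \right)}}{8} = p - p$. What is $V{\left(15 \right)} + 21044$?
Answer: $21044$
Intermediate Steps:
$V{\left(p \right)} = 0$ ($V{\left(p \right)} = - 8 \left(p - p\right) = \left(-8\right) 0 = 0$)
$V{\left(15 \right)} + 21044 = 0 + 21044 = 21044$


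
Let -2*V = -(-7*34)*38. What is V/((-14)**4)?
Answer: -323/2744 ≈ -0.11771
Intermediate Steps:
V = -4522 (V = -(-1)*-7*34*38/2 = -(-1)*(-238*38)/2 = -(-1)*(-9044)/2 = -1/2*9044 = -4522)
V/((-14)**4) = -4522/((-14)**4) = -4522/38416 = -4522*1/38416 = -323/2744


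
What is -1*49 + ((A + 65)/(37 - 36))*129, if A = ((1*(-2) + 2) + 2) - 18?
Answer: 6272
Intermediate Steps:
A = -16 (A = ((-2 + 2) + 2) - 18 = (0 + 2) - 18 = 2 - 18 = -16)
-1*49 + ((A + 65)/(37 - 36))*129 = -1*49 + ((-16 + 65)/(37 - 36))*129 = -49 + (49/1)*129 = -49 + (49*1)*129 = -49 + 49*129 = -49 + 6321 = 6272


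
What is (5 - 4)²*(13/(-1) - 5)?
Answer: -18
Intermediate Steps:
(5 - 4)²*(13/(-1) - 5) = 1²*(13*(-1) - 5) = 1*(-13 - 5) = 1*(-18) = -18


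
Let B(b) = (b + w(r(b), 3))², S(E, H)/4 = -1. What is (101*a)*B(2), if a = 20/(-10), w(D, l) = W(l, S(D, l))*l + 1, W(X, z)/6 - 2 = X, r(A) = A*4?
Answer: -1747098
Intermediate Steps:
S(E, H) = -4 (S(E, H) = 4*(-1) = -4)
r(A) = 4*A
W(X, z) = 12 + 6*X
w(D, l) = 1 + l*(12 + 6*l) (w(D, l) = (12 + 6*l)*l + 1 = l*(12 + 6*l) + 1 = 1 + l*(12 + 6*l))
a = -2 (a = 20*(-⅒) = -2)
B(b) = (91 + b)² (B(b) = (b + (1 + 6*3*(2 + 3)))² = (b + (1 + 6*3*5))² = (b + (1 + 90))² = (b + 91)² = (91 + b)²)
(101*a)*B(2) = (101*(-2))*(91 + 2)² = -202*93² = -202*8649 = -1747098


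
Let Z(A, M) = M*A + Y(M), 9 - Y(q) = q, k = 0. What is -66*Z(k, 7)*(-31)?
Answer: 4092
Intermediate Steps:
Y(q) = 9 - q
Z(A, M) = 9 - M + A*M (Z(A, M) = M*A + (9 - M) = A*M + (9 - M) = 9 - M + A*M)
-66*Z(k, 7)*(-31) = -66*(9 - 1*7 + 0*7)*(-31) = -66*(9 - 7 + 0)*(-31) = -66*2*(-31) = -132*(-31) = 4092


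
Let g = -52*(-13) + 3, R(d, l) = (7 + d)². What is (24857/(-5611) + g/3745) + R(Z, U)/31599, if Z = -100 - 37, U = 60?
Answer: -352288994072/94856564115 ≈ -3.7139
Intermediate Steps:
Z = -137
g = 679 (g = 676 + 3 = 679)
(24857/(-5611) + g/3745) + R(Z, U)/31599 = (24857/(-5611) + 679/3745) + (7 - 137)²/31599 = (24857*(-1/5611) + 679*(1/3745)) + (-130)²*(1/31599) = (-24857/5611 + 97/535) + 16900*(1/31599) = -12754228/3001885 + 16900/31599 = -352288994072/94856564115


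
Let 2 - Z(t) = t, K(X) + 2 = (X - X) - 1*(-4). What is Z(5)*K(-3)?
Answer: -6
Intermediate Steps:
K(X) = 2 (K(X) = -2 + ((X - X) - 1*(-4)) = -2 + (0 + 4) = -2 + 4 = 2)
Z(t) = 2 - t
Z(5)*K(-3) = (2 - 1*5)*2 = (2 - 5)*2 = -3*2 = -6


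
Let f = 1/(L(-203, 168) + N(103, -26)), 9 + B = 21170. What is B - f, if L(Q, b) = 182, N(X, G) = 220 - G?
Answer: 9056907/428 ≈ 21161.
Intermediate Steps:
B = 21161 (B = -9 + 21170 = 21161)
f = 1/428 (f = 1/(182 + (220 - 1*(-26))) = 1/(182 + (220 + 26)) = 1/(182 + 246) = 1/428 ≈ 0.0023364)
B - f = 21161 - 1*1/428 = 21161 - 1/428 = 9056907/428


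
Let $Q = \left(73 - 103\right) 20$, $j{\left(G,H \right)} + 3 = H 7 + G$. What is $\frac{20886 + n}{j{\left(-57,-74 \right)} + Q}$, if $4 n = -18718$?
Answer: $- \frac{32413}{2356} \approx -13.758$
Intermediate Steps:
$j{\left(G,H \right)} = -3 + G + 7 H$ ($j{\left(G,H \right)} = -3 + \left(H 7 + G\right) = -3 + \left(7 H + G\right) = -3 + \left(G + 7 H\right) = -3 + G + 7 H$)
$n = - \frac{9359}{2}$ ($n = \frac{1}{4} \left(-18718\right) = - \frac{9359}{2} \approx -4679.5$)
$Q = -600$ ($Q = \left(-30\right) 20 = -600$)
$\frac{20886 + n}{j{\left(-57,-74 \right)} + Q} = \frac{20886 - \frac{9359}{2}}{\left(-3 - 57 + 7 \left(-74\right)\right) - 600} = \frac{32413}{2 \left(\left(-3 - 57 - 518\right) - 600\right)} = \frac{32413}{2 \left(-578 - 600\right)} = \frac{32413}{2 \left(-1178\right)} = \frac{32413}{2} \left(- \frac{1}{1178}\right) = - \frac{32413}{2356}$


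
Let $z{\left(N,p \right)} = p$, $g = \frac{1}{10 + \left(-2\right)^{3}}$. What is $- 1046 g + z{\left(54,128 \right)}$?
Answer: $-395$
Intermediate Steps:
$g = \frac{1}{2}$ ($g = \frac{1}{10 - 8} = \frac{1}{2} \approx 0.5$)
$- 1046 g + z{\left(54,128 \right)} = \left(-1046\right) \frac{1}{2} + 128 = -523 + 128 = -395$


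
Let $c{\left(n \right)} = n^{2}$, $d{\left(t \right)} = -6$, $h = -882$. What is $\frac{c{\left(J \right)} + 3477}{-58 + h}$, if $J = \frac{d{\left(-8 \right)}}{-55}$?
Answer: $- \frac{10517961}{2843500} \approx -3.6989$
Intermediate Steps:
$J = \frac{6}{55}$ ($J = - \frac{6}{-55} = \left(-6\right) \left(- \frac{1}{55}\right) = \frac{6}{55} \approx 0.10909$)
$\frac{c{\left(J \right)} + 3477}{-58 + h} = \frac{\left(\frac{6}{55}\right)^{2} + 3477}{-58 - 882} = \frac{\frac{36}{3025} + 3477}{-940} = \frac{10517961}{3025} \left(- \frac{1}{940}\right) = - \frac{10517961}{2843500}$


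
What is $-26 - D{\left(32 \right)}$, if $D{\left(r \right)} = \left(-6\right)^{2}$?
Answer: $-62$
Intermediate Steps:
$D{\left(r \right)} = 36$
$-26 - D{\left(32 \right)} = -26 - 36 = -62$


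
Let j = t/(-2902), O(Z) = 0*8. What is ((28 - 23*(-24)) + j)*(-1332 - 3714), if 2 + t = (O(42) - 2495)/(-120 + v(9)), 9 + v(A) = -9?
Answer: -195342317101/66746 ≈ -2.9267e+6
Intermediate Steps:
O(Z) = 0
v(A) = -18 (v(A) = -9 - 9 = -18)
t = 2219/138 (t = -2 + (0 - 2495)/(-120 - 18) = -2 - 2495/(-138) = -2 - 2495*(-1/138) = -2 + 2495/138 = 2219/138 ≈ 16.080)
j = -2219/400476 (j = (2219/138)/(-2902) = (2219/138)*(-1/2902) = -2219/400476 ≈ -0.0055409)
((28 - 23*(-24)) + j)*(-1332 - 3714) = ((28 - 23*(-24)) - 2219/400476)*(-1332 - 3714) = ((28 + 552) - 2219/400476)*(-5046) = (580 - 2219/400476)*(-5046) = (232273861/400476)*(-5046) = -195342317101/66746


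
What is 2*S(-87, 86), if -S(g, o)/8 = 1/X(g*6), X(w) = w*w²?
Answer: 2/17779581 ≈ 1.1249e-7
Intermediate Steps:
X(w) = w³
S(g, o) = -1/(27*g³) (S(g, o) = -8*1/(216*g³) = -1/(27*g³))
2*S(-87, 86) = 2*(-1/27/(-87)³) = 2*(-1/27*(-1/658503)) = 2*(1/17779581) = 2/17779581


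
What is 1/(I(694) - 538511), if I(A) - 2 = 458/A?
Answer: -347/186862394 ≈ -1.8570e-6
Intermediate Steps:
I(A) = 2 + 458/A
1/(I(694) - 538511) = 1/((2 + 458/694) - 538511) = 1/((2 + 458*(1/694)) - 538511) = 1/((2 + 229/347) - 538511) = 1/(923/347 - 538511) = 1/(-186862394/347) = -347/186862394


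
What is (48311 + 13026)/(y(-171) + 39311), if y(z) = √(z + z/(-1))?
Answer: 61337/39311 ≈ 1.5603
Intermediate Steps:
y(z) = 0 (y(z) = √(z + z*(-1)) = √(z - z) = √0 = 0)
(48311 + 13026)/(y(-171) + 39311) = (48311 + 13026)/(0 + 39311) = 61337/39311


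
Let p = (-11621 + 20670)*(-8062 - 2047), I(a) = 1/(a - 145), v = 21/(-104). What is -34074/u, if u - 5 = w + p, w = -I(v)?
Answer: 257275737/690692074916 ≈ 0.00037249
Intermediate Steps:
v = -21/104 (v = 21*(-1/104) = -21/104 ≈ -0.20192)
I(a) = 1/(-145 + a)
p = -91476341 (p = 9049*(-10109) = -91476341)
w = 104/15101 (w = -1/(-145 - 21/104) = -1/(-15101/104) = -1*(-104/15101) = 104/15101 ≈ 0.0068870)
u = -1381384149832/15101 (u = 5 + (104/15101 - 91476341) = 5 - 1381384225337/15101 = -1381384149832/15101 ≈ -9.1476e+7)
-34074/u = -34074/(-1381384149832/15101) = -34074*(-15101/1381384149832) = 257275737/690692074916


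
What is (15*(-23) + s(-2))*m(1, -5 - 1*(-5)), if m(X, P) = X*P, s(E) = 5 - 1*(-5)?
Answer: 0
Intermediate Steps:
s(E) = 10 (s(E) = 5 + 5 = 10)
m(X, P) = P*X
(15*(-23) + s(-2))*m(1, -5 - 1*(-5)) = (15*(-23) + 10)*((-5 - 1*(-5))*1) = (-345 + 10)*((-5 + 5)*1) = -0 = -335*0 = 0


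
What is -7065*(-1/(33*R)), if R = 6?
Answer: 785/22 ≈ 35.682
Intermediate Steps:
-7065*(-1/(33*R)) = -7065/((6*11)*(-3)) = -7065/(66*(-3)) = -7065/(-198) = -7065*(-1/198) = 785/22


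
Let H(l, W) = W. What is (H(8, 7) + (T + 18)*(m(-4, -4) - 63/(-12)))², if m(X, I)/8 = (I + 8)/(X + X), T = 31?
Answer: 74529/16 ≈ 4658.1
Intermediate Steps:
m(X, I) = 4*(8 + I)/X (m(X, I) = 8*((I + 8)/(X + X)) = 8*((8 + I)/((2*X))) = 8*((8 + I)*(1/(2*X))) = 8*((8 + I)/(2*X)) = 4*(8 + I)/X)
(H(8, 7) + (T + 18)*(m(-4, -4) - 63/(-12)))² = (7 + (31 + 18)*(4*(8 - 4)/(-4) - 63/(-12)))² = (7 + 49*(4*(-¼)*4 - 63*(-1/12)))² = (7 + 49*(-4 + 21/4))² = (7 + 49*(5/4))² = (7 + 245/4)² = (273/4)² = 74529/16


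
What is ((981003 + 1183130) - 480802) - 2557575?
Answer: -874244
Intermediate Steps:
((981003 + 1183130) - 480802) - 2557575 = (2164133 - 480802) - 2557575 = 1683331 - 2557575 = -874244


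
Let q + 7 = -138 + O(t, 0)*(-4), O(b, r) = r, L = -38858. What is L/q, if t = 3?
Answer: 38858/145 ≈ 267.99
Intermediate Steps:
q = -145 (q = -7 + (-138 + 0*(-4)) = -7 + (-138 + 0) = -7 - 138 = -145)
L/q = -38858/(-145) = -38858*(-1/145) = 38858/145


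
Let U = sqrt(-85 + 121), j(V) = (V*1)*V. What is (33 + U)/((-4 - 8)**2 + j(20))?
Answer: 39/544 ≈ 0.071691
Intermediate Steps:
j(V) = V**2 (j(V) = V*V = V**2)
U = 6 (U = sqrt(36) = 6)
(33 + U)/((-4 - 8)**2 + j(20)) = (33 + 6)/((-4 - 8)**2 + 20**2) = 39/((-12)**2 + 400) = 39/(144 + 400) = 39/544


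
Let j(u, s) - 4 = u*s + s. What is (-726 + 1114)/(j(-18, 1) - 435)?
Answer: -97/112 ≈ -0.86607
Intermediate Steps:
j(u, s) = 4 + s + s*u (j(u, s) = 4 + (u*s + s) = 4 + (s*u + s) = 4 + (s + s*u) = 4 + s + s*u)
(-726 + 1114)/(j(-18, 1) - 435) = (-726 + 1114)/((4 + 1 + 1*(-18)) - 435) = 388/((4 + 1 - 18) - 435) = 388/(-13 - 435) = 388/(-448) = 388*(-1/448) = -97/112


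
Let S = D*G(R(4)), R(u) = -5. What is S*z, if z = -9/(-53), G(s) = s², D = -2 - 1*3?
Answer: -1125/53 ≈ -21.226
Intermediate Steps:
D = -5 (D = -2 - 3 = -5)
z = 9/53 (z = -9*(-1/53) = 9/53 ≈ 0.16981)
S = -125 (S = -5*(-5)² = -5*25 = -125)
S*z = -125*9/53 = -1125/53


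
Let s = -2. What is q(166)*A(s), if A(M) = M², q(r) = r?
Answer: 664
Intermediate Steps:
q(166)*A(s) = 166*(-2)² = 166*4 = 664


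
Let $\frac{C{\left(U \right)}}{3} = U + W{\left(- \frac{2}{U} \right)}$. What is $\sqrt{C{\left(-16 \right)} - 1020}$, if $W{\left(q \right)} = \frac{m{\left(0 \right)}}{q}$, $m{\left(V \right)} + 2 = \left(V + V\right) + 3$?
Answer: $6 i \sqrt{29} \approx 32.311 i$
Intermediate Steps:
$m{\left(V \right)} = 1 + 2 V$ ($m{\left(V \right)} = -2 + \left(\left(V + V\right) + 3\right) = -2 + \left(2 V + 3\right) = -2 + \left(3 + 2 V\right) = 1 + 2 V$)
$W{\left(q \right)} = \frac{1}{q}$ ($W{\left(q \right)} = \frac{1 + 2 \cdot 0}{q} = \frac{1 + 0}{q} = 1 \frac{1}{q} = \frac{1}{q}$)
$C{\left(U \right)} = \frac{3 U}{2}$ ($C{\left(U \right)} = 3 \left(U + \frac{1}{\left(-2\right) \frac{1}{U}}\right) = 3 \left(U - \frac{U}{2}\right) = 3 \frac{U}{2} = \frac{3 U}{2}$)
$\sqrt{C{\left(-16 \right)} - 1020} = \sqrt{\frac{3}{2} \left(-16\right) - 1020} = \sqrt{-24 - 1020} = \sqrt{-1044} = 6 i \sqrt{29}$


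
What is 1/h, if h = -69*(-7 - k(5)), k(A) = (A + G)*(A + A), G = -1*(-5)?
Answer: 1/7383 ≈ 0.00013545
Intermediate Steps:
G = 5
k(A) = 2*A*(5 + A) (k(A) = (A + 5)*(A + A) = (5 + A)*(2*A) = 2*A*(5 + A))
h = 7383 (h = -69*(-7 - 2*5*(5 + 5)) = -69*(-7 - 2*5*10) = -69*(-7 - 1*100) = -69*(-7 - 100) = -69*(-107) = 7383)
1/h = 1/7383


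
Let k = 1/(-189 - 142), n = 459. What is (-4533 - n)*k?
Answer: 4992/331 ≈ 15.082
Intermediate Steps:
k = -1/331 (k = 1/(-331) = -1/331 ≈ -0.0030211)
(-4533 - n)*k = (-4533 - 1*459)*(-1/331) = (-4533 - 459)*(-1/331) = -4992*(-1/331) = 4992/331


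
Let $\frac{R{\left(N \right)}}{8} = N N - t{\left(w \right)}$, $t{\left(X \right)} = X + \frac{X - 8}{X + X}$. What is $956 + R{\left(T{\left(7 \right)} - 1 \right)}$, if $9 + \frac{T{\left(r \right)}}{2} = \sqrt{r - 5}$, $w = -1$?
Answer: $3880 - 608 \sqrt{2} \approx 3020.2$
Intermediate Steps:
$t{\left(X \right)} = X + \frac{-8 + X}{2 X}$
$T{\left(r \right)} = -18 + 2 \sqrt{-5 + r}$ ($T{\left(r \right)} = -18 + 2 \sqrt{r - 5} = -18 + 2 \sqrt{-5 + r}$)
$R{\left(N \right)} = -28 + 8 N^{2}$ ($R{\left(N \right)} = 8 \left(N N - \left(\frac{1}{2} - 1 - \frac{4}{-1}\right)\right) = 8 \left(N^{2} - \left(\frac{1}{2} - 1 - -4\right)\right) = 8 \left(N^{2} - \left(\frac{1}{2} - 1 + 4\right)\right) = 8 \left(N^{2} - \frac{7}{2}\right) = 8 \left(- \frac{7}{2} + N^{2}\right) = -28 + 8 N^{2}$)
$956 + R{\left(T{\left(7 \right)} - 1 \right)} = 956 - \left(28 - 8 \left(\left(-18 + 2 \sqrt{-5 + 7}\right) - 1\right)^{2}\right) = 956 - \left(28 - 8 \left(\left(-18 + 2 \sqrt{2}\right) - 1\right)^{2}\right) = 956 - \left(28 - 8 \left(-19 + 2 \sqrt{2}\right)^{2}\right) = 928 + 8 \left(-19 + 2 \sqrt{2}\right)^{2}$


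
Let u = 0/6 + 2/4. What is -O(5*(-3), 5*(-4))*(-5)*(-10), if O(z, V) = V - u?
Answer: 1025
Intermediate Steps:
u = 1/2 (u = 0*(1/6) + 2*(1/4) = 0 + 1/2 = 1/2 ≈ 0.50000)
O(z, V) = -1/2 + V (O(z, V) = V - 1*1/2 = V - 1/2 = -1/2 + V)
-O(5*(-3), 5*(-4))*(-5)*(-10) = -(-1/2 + 5*(-4))*(-5)*(-10) = -(-1/2 - 20)*(-5)*(-10) = -(-41/2*(-5))*(-10) = -205*(-10)/2 = -1*(-1025) = 1025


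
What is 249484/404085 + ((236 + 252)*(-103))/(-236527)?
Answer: 79320630508/95577012795 ≈ 0.82991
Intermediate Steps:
249484/404085 + ((236 + 252)*(-103))/(-236527) = 249484*(1/404085) + (488*(-103))*(-1/236527) = 249484/404085 - 50264*(-1/236527) = 249484/404085 + 50264/236527 = 79320630508/95577012795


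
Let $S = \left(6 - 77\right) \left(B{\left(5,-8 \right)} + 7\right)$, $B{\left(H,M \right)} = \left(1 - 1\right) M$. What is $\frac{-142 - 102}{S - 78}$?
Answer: $\frac{244}{575} \approx 0.42435$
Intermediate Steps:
$B{\left(H,M \right)} = 0$ ($B{\left(H,M \right)} = 0 M = 0$)
$S = -497$ ($S = \left(6 - 77\right) \left(0 + 7\right) = \left(-71\right) 7 = -497$)
$\frac{-142 - 102}{S - 78} = \frac{-142 - 102}{-497 - 78} = - \frac{244}{-575} = \left(-244\right) \left(- \frac{1}{575}\right) = \frac{244}{575}$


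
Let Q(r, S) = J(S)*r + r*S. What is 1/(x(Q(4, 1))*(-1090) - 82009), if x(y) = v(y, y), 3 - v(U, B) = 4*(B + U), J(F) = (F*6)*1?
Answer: 1/158881 ≈ 6.2940e-6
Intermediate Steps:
J(F) = 6*F (J(F) = (6*F)*1 = 6*F)
v(U, B) = 3 - 4*B - 4*U (v(U, B) = 3 - 4*(B + U) = 3 - (4*B + 4*U) = 3 + (-4*B - 4*U) = 3 - 4*B - 4*U)
Q(r, S) = 7*S*r (Q(r, S) = (6*S)*r + r*S = 6*S*r + S*r = 7*S*r)
x(y) = 3 - 8*y (x(y) = 3 - 4*y - 4*y = 3 - 8*y)
1/(x(Q(4, 1))*(-1090) - 82009) = 1/((3 - 56*4)*(-1090) - 82009) = 1/((3 - 8*28)*(-1090) - 82009) = 1/((3 - 224)*(-1090) - 82009) = 1/(-221*(-1090) - 82009) = 1/(240890 - 82009) = 1/158881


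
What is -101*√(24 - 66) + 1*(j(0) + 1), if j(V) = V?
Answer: 1 - 101*I*√42 ≈ 1.0 - 654.55*I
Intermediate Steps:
-101*√(24 - 66) + 1*(j(0) + 1) = -101*√(24 - 66) + 1*(0 + 1) = -101*I*√42 + 1*1 = -101*I*√42 + 1 = 1 - 101*I*√42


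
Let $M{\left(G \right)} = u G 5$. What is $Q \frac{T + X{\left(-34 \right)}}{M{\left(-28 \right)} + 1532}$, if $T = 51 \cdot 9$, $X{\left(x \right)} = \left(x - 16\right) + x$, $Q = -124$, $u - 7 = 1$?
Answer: $- \frac{11625}{103} \approx -112.86$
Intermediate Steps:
$u = 8$ ($u = 7 + 1 = 8$)
$M{\left(G \right)} = 40 G$ ($M{\left(G \right)} = 8 G 5 = 40 G$)
$X{\left(x \right)} = -16 + 2 x$ ($X{\left(x \right)} = \left(-16 + x\right) + x = -16 + 2 x$)
$T = 459$
$Q \frac{T + X{\left(-34 \right)}}{M{\left(-28 \right)} + 1532} = - 124 \frac{459 + \left(-16 + 2 \left(-34\right)\right)}{40 \left(-28\right) + 1532} = - 124 \frac{459 - 84}{-1120 + 1532} = - 124 \frac{459 - 84}{412} = - 124 \cdot 375 \cdot \frac{1}{412} = \left(-124\right) \frac{375}{412} = - \frac{11625}{103}$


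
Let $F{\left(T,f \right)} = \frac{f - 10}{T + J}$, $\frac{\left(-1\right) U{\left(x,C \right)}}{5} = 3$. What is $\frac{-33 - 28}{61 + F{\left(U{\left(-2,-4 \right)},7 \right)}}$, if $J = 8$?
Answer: $- \frac{427}{430} \approx -0.99302$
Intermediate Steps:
$U{\left(x,C \right)} = -15$ ($U{\left(x,C \right)} = \left(-5\right) 3 = -15$)
$F{\left(T,f \right)} = \frac{-10 + f}{8 + T}$ ($F{\left(T,f \right)} = \frac{f - 10}{T + 8} = \frac{-10 + f}{8 + T}$)
$\frac{-33 - 28}{61 + F{\left(U{\left(-2,-4 \right)},7 \right)}} = \frac{-33 - 28}{61 + \frac{-10 + 7}{8 - 15}} = \frac{-33 - 28}{61 + \frac{1}{-7} \left(-3\right)} = - \frac{61}{61 - - \frac{3}{7}} = - \frac{61}{61 + \frac{3}{7}} = - \frac{61}{\frac{430}{7}} = \left(-61\right) \frac{7}{430} = - \frac{427}{430}$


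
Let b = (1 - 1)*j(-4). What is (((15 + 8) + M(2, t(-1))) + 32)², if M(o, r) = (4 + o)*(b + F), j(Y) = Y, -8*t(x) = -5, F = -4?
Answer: 961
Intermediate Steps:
t(x) = 5/8 (t(x) = -⅛*(-5) = 5/8)
b = 0 (b = (1 - 1)*(-4) = 0*(-4) = 0)
M(o, r) = -16 - 4*o (M(o, r) = (4 + o)*(0 - 4) = (4 + o)*(-4) = -16 - 4*o)
(((15 + 8) + M(2, t(-1))) + 32)² = (((15 + 8) + (-16 - 4*2)) + 32)² = ((23 + (-16 - 8)) + 32)² = ((23 - 24) + 32)² = (-1 + 32)² = 31² = 961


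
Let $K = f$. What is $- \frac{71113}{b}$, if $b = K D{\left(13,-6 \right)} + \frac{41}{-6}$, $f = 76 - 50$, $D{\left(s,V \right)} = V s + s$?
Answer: $\frac{426678}{10181} \approx 41.909$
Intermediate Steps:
$D{\left(s,V \right)} = s + V s$
$f = 26$ ($f = 76 - 50 = 26$)
$K = 26$
$b = - \frac{10181}{6}$ ($b = 26 \cdot 13 \left(1 - 6\right) + \frac{41}{-6} = 26 \cdot 13 \left(-5\right) + 41 \left(- \frac{1}{6}\right) = 26 \left(-65\right) - \frac{41}{6} = -1690 - \frac{41}{6} = - \frac{10181}{6} \approx -1696.8$)
$- \frac{71113}{b} = - \frac{71113}{- \frac{10181}{6}} = \left(-71113\right) \left(- \frac{6}{10181}\right) = \frac{426678}{10181}$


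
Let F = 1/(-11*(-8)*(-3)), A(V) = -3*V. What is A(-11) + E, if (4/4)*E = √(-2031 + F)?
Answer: 33 + I*√35388210/132 ≈ 33.0 + 45.067*I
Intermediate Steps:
F = -1/264 (F = 1/(88*(-3)) = 1/(-264) = -1/264 ≈ -0.0037879)
E = I*√35388210/132 (E = √(-2031 - 1/264) = √(-536185/264) = I*√35388210/132 ≈ 45.067*I)
A(-11) + E = -3*(-11) + I*√35388210/132 = 33 + I*√35388210/132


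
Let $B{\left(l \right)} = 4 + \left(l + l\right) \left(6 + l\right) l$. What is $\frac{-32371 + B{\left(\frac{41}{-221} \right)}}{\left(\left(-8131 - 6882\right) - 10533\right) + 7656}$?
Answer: $\frac{349360578817}{193102173290} \approx 1.8092$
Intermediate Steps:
$B{\left(l \right)} = 4 + 2 l^{2} \left(6 + l\right)$ ($B{\left(l \right)} = 4 + 2 l \left(6 + l\right) l = 4 + 2 l^{2} \left(6 + l\right)$)
$\frac{-32371 + B{\left(\frac{41}{-221} \right)}}{\left(\left(-8131 - 6882\right) - 10533\right) + 7656} = \frac{-32371 + \left(4 + 2 \left(\frac{41}{-221}\right)^{3} + 12 \left(\frac{41}{-221}\right)^{2}\right)}{\left(\left(-8131 - 6882\right) - 10533\right) + 7656} = \frac{-32371 + \left(4 + 2 \left(41 \left(- \frac{1}{221}\right)\right)^{3} + 12 \left(41 \left(- \frac{1}{221}\right)\right)^{2}\right)}{\left(-15013 - 10533\right) + 7656} = \frac{-32371 + \left(4 + 2 \left(- \frac{41}{221}\right)^{3} + 12 \left(- \frac{41}{221}\right)^{2}\right)}{-25546 + 7656} = \frac{-32371 + \left(4 + 2 \left(- \frac{68921}{10793861}\right) + 12 \cdot \frac{1681}{48841}\right)}{-17890} = \left(-32371 + \left(4 - \frac{137842}{10793861} + \frac{20172}{48841}\right)\right) \left(- \frac{1}{17890}\right) = \left(-32371 + \frac{47495614}{10793861}\right) \left(- \frac{1}{17890}\right) = \left(- \frac{349360578817}{10793861}\right) \left(- \frac{1}{17890}\right) = \frac{349360578817}{193102173290}$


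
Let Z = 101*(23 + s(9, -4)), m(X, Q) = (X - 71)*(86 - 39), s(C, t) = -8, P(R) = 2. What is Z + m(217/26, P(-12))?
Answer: -37173/26 ≈ -1429.7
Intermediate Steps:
m(X, Q) = -3337 + 47*X (m(X, Q) = (-71 + X)*47 = -3337 + 47*X)
Z = 1515 (Z = 101*(23 - 8) = 101*15 = 1515)
Z + m(217/26, P(-12)) = 1515 + (-3337 + 47*(217/26)) = 1515 + (-3337 + 10199/26) = 1515 - 76563/26 = -37173/26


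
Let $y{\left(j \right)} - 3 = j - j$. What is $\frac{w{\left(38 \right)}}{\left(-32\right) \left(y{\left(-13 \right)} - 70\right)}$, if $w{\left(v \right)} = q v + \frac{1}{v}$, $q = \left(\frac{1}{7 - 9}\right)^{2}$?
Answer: $\frac{181}{40736} \approx 0.0044432$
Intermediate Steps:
$y{\left(j \right)} = 3$ ($y{\left(j \right)} = 3 + \left(j - j\right) = 3 + 0 = 3$)
$q = \frac{1}{4}$ ($q = \left(\frac{1}{-2}\right)^{2} = \left(- \frac{1}{2}\right)^{2} = \frac{1}{4} \approx 0.25$)
$w{\left(v \right)} = \frac{1}{v} + \frac{v}{4}$ ($w{\left(v \right)} = \frac{v}{4} + \frac{1}{v} = \frac{1}{v} + \frac{v}{4}$)
$\frac{w{\left(38 \right)}}{\left(-32\right) \left(y{\left(-13 \right)} - 70\right)} = \frac{\frac{1}{38} + \frac{1}{4} \cdot 38}{\left(-32\right) \left(3 - 70\right)} = \frac{\frac{1}{38} + \frac{19}{2}}{\left(-32\right) \left(-67\right)} = \frac{181}{19 \cdot 2144} = \frac{181}{19} \cdot \frac{1}{2144} = \frac{181}{40736}$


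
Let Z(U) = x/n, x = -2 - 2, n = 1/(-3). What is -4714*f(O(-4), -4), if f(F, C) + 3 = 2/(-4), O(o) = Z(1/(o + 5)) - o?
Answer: 16499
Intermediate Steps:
n = -1/3 ≈ -0.33333
x = -4
Z(U) = 12 (Z(U) = -4/(-1/3) = -4*(-3) = 12)
O(o) = 12 - o
f(F, C) = -7/2 (f(F, C) = -3 + 2/(-4) = -3 + 2*(-1/4) = -3 - 1/2 = -7/2)
-4714*f(O(-4), -4) = -4714*(-7/2) = 16499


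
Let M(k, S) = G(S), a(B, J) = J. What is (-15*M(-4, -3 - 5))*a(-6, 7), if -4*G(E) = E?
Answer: -210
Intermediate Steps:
G(E) = -E/4
M(k, S) = -S/4
(-15*M(-4, -3 - 5))*a(-6, 7) = -(-15)*(-3 - 5)/4*7 = -(-15)*(-8)/4*7 = -15*2*7 = -30*7 = -210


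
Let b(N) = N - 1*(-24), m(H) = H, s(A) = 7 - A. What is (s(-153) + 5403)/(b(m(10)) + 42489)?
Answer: 5563/42523 ≈ 0.13082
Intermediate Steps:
b(N) = 24 + N (b(N) = N + 24 = 24 + N)
(s(-153) + 5403)/(b(m(10)) + 42489) = ((7 - 1*(-153)) + 5403)/((24 + 10) + 42489) = ((7 + 153) + 5403)/(34 + 42489) = (160 + 5403)/42523 = 5563*(1/42523) = 5563/42523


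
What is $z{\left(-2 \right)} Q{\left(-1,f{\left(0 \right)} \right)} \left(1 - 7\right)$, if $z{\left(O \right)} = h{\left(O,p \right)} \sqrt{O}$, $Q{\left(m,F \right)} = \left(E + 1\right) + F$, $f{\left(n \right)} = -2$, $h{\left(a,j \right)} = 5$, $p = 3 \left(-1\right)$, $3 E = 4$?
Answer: $- 10 i \sqrt{2} \approx - 14.142 i$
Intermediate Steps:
$E = \frac{4}{3}$ ($E = \frac{1}{3} \cdot 4 = \frac{4}{3} \approx 1.3333$)
$p = -3$
$Q{\left(m,F \right)} = \frac{7}{3} + F$ ($Q{\left(m,F \right)} = \left(\frac{4}{3} + 1\right) + F = \frac{7}{3} + F$)
$z{\left(O \right)} = 5 \sqrt{O}$
$z{\left(-2 \right)} Q{\left(-1,f{\left(0 \right)} \right)} \left(1 - 7\right) = 5 \sqrt{-2} \left(\frac{7}{3} - 2\right) \left(1 - 7\right) = 5 i \sqrt{2} \cdot \frac{1}{3} \left(-6\right) = \frac{5 i \sqrt{2}}{3} \left(-6\right) = - 10 i \sqrt{2}$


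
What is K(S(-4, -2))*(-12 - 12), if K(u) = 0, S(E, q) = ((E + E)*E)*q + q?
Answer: 0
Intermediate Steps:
S(E, q) = q + 2*q*E² (S(E, q) = ((2*E)*E)*q + q = (2*E²)*q + q = 2*q*E² + q = q + 2*q*E²)
K(S(-4, -2))*(-12 - 12) = 0*(-12 - 12) = 0*(-24) = 0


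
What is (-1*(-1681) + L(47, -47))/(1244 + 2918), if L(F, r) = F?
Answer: 864/2081 ≈ 0.41518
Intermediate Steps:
(-1*(-1681) + L(47, -47))/(1244 + 2918) = (-1*(-1681) + 47)/(1244 + 2918) = (1681 + 47)/4162 = 1728*(1/4162) = 864/2081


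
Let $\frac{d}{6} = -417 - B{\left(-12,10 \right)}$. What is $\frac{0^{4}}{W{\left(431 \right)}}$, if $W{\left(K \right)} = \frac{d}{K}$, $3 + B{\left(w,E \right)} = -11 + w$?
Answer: $0$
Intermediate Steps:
$B{\left(w,E \right)} = -14 + w$ ($B{\left(w,E \right)} = -3 + \left(-11 + w\right) = -14 + w$)
$d = -2346$ ($d = 6 \left(-417 - \left(-14 - 12\right)\right) = 6 \left(-417 - -26\right) = 6 \left(-417 + 26\right) = 6 \left(-391\right) = -2346$)
$W{\left(K \right)} = - \frac{2346}{K}$
$\frac{0^{4}}{W{\left(431 \right)}} = \frac{0^{4}}{\left(-2346\right) \frac{1}{431}} = \frac{0}{\left(-2346\right) \frac{1}{431}} = \frac{0}{- \frac{2346}{431}} = 0 \left(- \frac{431}{2346}\right) = 0$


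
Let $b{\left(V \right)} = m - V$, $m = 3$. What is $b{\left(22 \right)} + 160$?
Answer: $141$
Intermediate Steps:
$b{\left(V \right)} = 3 - V$
$b{\left(22 \right)} + 160 = \left(3 - 22\right) + 160 = -19 + 160 = 141$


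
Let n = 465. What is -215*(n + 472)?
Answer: -201455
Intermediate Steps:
-215*(n + 472) = -215*(465 + 472) = -215*937 = -201455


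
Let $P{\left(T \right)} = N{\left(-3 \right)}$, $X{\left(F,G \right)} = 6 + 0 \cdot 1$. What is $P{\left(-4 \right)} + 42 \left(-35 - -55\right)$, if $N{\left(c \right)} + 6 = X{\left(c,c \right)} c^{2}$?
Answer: $888$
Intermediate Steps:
$X{\left(F,G \right)} = 6$ ($X{\left(F,G \right)} = 6 + 0 = 6$)
$N{\left(c \right)} = -6 + 6 c^{2}$
$P{\left(T \right)} = 48$ ($P{\left(T \right)} = -6 + 6 \left(-3\right)^{2} = -6 + 6 \cdot 9 = -6 + 54 = 48$)
$P{\left(-4 \right)} + 42 \left(-35 - -55\right) = 48 + 42 \left(-35 - -55\right) = 48 + 42 \left(-35 + 55\right) = 48 + 42 \cdot 20 = 48 + 840 = 888$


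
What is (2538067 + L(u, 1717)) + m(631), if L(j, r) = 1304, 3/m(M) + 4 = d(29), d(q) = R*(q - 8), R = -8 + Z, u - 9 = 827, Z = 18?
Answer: 523110429/206 ≈ 2.5394e+6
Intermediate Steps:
u = 836 (u = 9 + 827 = 836)
R = 10 (R = -8 + 18 = 10)
d(q) = -80 + 10*q (d(q) = 10*(q - 8) = 10*(-8 + q) = -80 + 10*q)
m(M) = 3/206 (m(M) = 3/(-4 + (-80 + 10*29)) = 3/(-4 + (-80 + 290)) = 3/(-4 + 210) = 3/206)
(2538067 + L(u, 1717)) + m(631) = (2538067 + 1304) + 3/206 = 2539371 + 3/206 = 523110429/206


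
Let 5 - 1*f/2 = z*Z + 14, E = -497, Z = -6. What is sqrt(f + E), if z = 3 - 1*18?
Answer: I*sqrt(695) ≈ 26.363*I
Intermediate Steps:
z = -15 (z = 3 - 18 = -15)
f = -198 (f = 10 - 2*(-15*(-6) + 14) = 10 - 2*(90 + 14) = 10 - 2*104 = 10 - 208 = -198)
sqrt(f + E) = sqrt(-198 - 497) = sqrt(-695) = I*sqrt(695)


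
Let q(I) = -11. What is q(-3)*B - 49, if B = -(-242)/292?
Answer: -8485/146 ≈ -58.116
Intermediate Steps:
B = 121/146 (B = -(-242)/292 = -1*(-121/146) = 121/146 ≈ 0.82877)
q(-3)*B - 49 = -11*121/146 - 49 = -1331/146 - 49 = -8485/146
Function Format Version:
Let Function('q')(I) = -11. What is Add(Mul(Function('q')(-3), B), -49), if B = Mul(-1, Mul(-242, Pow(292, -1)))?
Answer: Rational(-8485, 146) ≈ -58.116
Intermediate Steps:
B = Rational(121, 146) (B = Mul(-1, Mul(-242, Rational(1, 292))) = Mul(-1, Rational(-121, 146)) = Rational(121, 146) ≈ 0.82877)
Add(Mul(Function('q')(-3), B), -49) = Add(Mul(-11, Rational(121, 146)), -49) = Add(Rational(-1331, 146), -49) = Rational(-8485, 146)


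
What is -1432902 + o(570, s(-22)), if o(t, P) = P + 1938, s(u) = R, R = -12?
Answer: -1430976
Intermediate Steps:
s(u) = -12
o(t, P) = 1938 + P
-1432902 + o(570, s(-22)) = -1432902 + (1938 - 12) = -1432902 + 1926 = -1430976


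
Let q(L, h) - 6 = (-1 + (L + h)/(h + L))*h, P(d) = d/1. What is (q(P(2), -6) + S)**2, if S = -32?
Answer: 676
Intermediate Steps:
P(d) = d (P(d) = d*1 = d)
q(L, h) = 6 (q(L, h) = 6 + (-1 + (L + h)/(h + L))*h = 6 + (-1 + (L + h)/(L + h))*h = 6 + (-1 + 1)*h = 6 + 0*h = 6 + 0 = 6)
(q(P(2), -6) + S)**2 = (6 - 32)**2 = (-26)**2 = 676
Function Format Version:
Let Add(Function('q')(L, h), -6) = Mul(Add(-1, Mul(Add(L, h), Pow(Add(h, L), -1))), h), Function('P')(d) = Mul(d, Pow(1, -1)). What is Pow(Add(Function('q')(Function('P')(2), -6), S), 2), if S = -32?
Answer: 676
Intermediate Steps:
Function('P')(d) = d (Function('P')(d) = Mul(d, 1) = d)
Function('q')(L, h) = 6 (Function('q')(L, h) = Add(6, Mul(Add(-1, Mul(Add(L, h), Pow(Add(h, L), -1))), h)) = Add(6, Mul(Add(-1, Mul(Add(L, h), Pow(Add(L, h), -1))), h)) = Add(6, Mul(Add(-1, 1), h)) = Add(6, Mul(0, h)) = Add(6, 0) = 6)
Pow(Add(Function('q')(Function('P')(2), -6), S), 2) = Pow(Add(6, -32), 2) = Pow(-26, 2) = 676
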